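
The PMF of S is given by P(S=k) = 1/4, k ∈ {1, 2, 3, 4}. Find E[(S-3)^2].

E[(S-3)^2] = Σ (s-3)^2·P(S=s)
 = 4·1/4 + 1·1/4 + 0·1/4 + 1·1/4
 = 1 + 1/4 + 0 + 1/4
 = 3/2

1.5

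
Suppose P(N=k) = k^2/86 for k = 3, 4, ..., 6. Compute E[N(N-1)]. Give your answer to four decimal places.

21.2326

E[N(N-1)] = Σ n(n-1)·P(N=n)
 = 6·9/86 + 12·8/43 + 20·25/86 + 30·18/43
 = 27/43 + 96/43 + 250/43 + 540/43
 = 913/43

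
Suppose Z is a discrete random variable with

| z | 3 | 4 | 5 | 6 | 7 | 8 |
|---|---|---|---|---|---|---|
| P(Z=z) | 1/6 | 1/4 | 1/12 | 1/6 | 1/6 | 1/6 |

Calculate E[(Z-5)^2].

E[(Z-5)^2] = Σ (z-5)^2·P(Z=z)
 = 4·1/6 + 1·1/4 + 0·1/12 + 1·1/6 + 4·1/6 + 9·1/6
 = 2/3 + 1/4 + 0 + 1/6 + 2/3 + 3/2
 = 13/4

3.25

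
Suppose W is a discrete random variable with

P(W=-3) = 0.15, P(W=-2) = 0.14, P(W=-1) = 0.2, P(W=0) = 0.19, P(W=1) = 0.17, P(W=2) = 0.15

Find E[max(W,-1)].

E[max(W,-1)] = Σ max(w,-1)·P(W=w)
 = (-1)·0.15 + (-1)·0.14 + (-1)·0.2 + 0·0.19 + 1·0.17 + 2·0.15
 = (-0.15) + (-0.14) + (-0.2) + 0 + 0.17 + 0.3
 = -0.02

-0.02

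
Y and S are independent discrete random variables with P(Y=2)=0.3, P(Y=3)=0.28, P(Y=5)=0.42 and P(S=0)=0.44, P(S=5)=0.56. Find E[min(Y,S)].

E[min(Y,S)] = Σ_y Σ_s min(y,s) · P(Y=y)P(S=s)
 = 0·0.132 + 2·0.168 + 0·0.1232 + 3·0.1568 + 0·0.1848 + 5·0.2352
 = 0 + 0.336 + 0 + 0.4704 + 0 + 1.176
 = 1.9824

1.9824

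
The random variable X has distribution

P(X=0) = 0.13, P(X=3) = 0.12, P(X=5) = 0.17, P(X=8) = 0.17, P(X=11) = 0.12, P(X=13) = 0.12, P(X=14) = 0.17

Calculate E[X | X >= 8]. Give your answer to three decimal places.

11.414

P(X >= 8) = 0.17 + 0.12 + 0.12 + 0.17 = 0.58.
E[X | X >= 8] = [8·0.17 + 11·0.12 + 13·0.12 + 14·0.17] / 0.58
 = 6.62 / 0.58
 = 331/29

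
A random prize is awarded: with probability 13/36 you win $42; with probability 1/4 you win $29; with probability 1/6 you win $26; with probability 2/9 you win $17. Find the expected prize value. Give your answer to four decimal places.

E[payout] = 42·13/36 + 29·1/4 + 26·1/6 + 17·2/9
 = 91/6 + 29/4 + 13/3 + 34/9
 = 1099/36

30.5278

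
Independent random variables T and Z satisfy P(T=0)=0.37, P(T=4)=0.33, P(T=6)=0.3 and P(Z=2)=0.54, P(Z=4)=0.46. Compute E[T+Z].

6.04

E[T+Z] = Σ_t Σ_z (t+z) · P(T=t)P(Z=z)
 = 2·0.1998 + 4·0.1702 + 6·0.1782 + 8·0.1518 + 8·0.162 + 10·0.138
 = 0.3996 + 0.6808 + 1.0692 + 1.2144 + 1.296 + 1.38
 = 6.04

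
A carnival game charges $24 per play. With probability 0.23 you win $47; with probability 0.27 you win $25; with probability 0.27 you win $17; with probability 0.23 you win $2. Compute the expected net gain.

E[payout] = 47·0.23 + 25·0.27 + 17·0.27 + 2·0.23
 = 10.81 + 6.75 + 4.59 + 0.46
 = 22.61
Net = 22.61 - 24 = -1.39

-1.39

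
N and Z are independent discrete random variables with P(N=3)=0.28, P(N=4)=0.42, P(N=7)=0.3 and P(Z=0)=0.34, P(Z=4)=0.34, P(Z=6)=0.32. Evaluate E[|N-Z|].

2.6056

E[|N-Z|] = Σ_n Σ_z |n-z| · P(N=n)P(Z=z)
 = 3·0.0952 + 1·0.0952 + 3·0.0896 + 4·0.1428 + 0·0.1428 + 2·0.1344 + 7·0.102 + 3·0.102 + 1·0.096
 = 0.2856 + 0.0952 + 0.2688 + 0.5712 + 0 + 0.2688 + 0.714 + 0.306 + 0.096
 = 2.6056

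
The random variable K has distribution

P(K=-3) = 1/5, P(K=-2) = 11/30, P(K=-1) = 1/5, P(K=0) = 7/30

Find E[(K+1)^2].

E[(K+1)^2] = Σ (k+1)^2·P(K=k)
 = 4·1/5 + 1·11/30 + 0·1/5 + 1·7/30
 = 4/5 + 11/30 + 0 + 7/30
 = 7/5

1.4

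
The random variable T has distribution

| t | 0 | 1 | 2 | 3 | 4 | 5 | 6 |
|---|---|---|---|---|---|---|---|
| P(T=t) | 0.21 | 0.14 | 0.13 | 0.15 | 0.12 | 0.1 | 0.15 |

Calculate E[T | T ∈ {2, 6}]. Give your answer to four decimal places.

4.1429

P(T ∈ {2, 6}) = 0.13 + 0.15 = 0.28.
E[T | T ∈ {2, 6}] = [2·0.13 + 6·0.15] / 0.28
 = 1.16 / 0.28
 = 29/7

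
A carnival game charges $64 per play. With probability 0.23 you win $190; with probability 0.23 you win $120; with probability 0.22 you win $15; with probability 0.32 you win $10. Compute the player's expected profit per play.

13.8

E[payout] = 190·0.23 + 120·0.23 + 15·0.22 + 10·0.32
 = 43.7 + 27.6 + 3.3 + 3.2
 = 77.8
Net = 77.8 - 64 = 13.8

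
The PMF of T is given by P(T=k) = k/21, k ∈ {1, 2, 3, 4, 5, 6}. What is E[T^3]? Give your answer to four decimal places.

E[T^3] = Σ t^3·P(T=t)
 = 1·1/21 + 8·2/21 + 27·1/7 + 64·4/21 + 125·5/21 + 216·2/7
 = 1/21 + 16/21 + 27/7 + 256/21 + 625/21 + 432/7
 = 325/3

108.3333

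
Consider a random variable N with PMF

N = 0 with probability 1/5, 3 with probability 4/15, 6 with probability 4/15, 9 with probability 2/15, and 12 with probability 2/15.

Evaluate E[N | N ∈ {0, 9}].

P(N ∈ {0, 9}) = 1/5 + 2/15 = 1/3.
E[N | N ∈ {0, 9}] = [0·1/5 + 9·2/15] / (1/3)
 = 6/5 / (1/3)
 = 18/5

3.6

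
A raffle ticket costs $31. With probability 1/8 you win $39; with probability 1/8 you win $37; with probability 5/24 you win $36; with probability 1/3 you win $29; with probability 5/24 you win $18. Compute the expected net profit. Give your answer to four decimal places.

-0.5833

E[payout] = 39·1/8 + 37·1/8 + 36·5/24 + 29·1/3 + 18·5/24
 = 39/8 + 37/8 + 15/2 + 29/3 + 15/4
 = 365/12
Net = 365/12 - 31 = -7/12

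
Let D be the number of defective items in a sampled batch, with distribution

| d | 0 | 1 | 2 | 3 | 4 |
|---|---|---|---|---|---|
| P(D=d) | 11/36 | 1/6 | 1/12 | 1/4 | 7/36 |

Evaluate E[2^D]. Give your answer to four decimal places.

E[2^D] = Σ 2^d·P(D=d)
 = 1·11/36 + 2·1/6 + 4·1/12 + 8·1/4 + 16·7/36
 = 11/36 + 1/3 + 1/3 + 2 + 28/9
 = 73/12

6.0833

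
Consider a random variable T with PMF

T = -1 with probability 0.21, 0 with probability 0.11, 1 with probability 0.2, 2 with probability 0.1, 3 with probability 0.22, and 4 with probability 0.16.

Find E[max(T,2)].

2.54

E[max(T,2)] = Σ max(t,2)·P(T=t)
 = 2·0.21 + 2·0.11 + 2·0.2 + 2·0.1 + 3·0.22 + 4·0.16
 = 0.42 + 0.22 + 0.4 + 0.2 + 0.66 + 0.64
 = 2.54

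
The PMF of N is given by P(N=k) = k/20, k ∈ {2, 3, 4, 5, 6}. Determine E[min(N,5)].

4.2

E[min(N,5)] = Σ min(n,5)·P(N=n)
 = 2·1/10 + 3·3/20 + 4·1/5 + 5·1/4 + 5·3/10
 = 1/5 + 9/20 + 4/5 + 5/4 + 3/2
 = 21/5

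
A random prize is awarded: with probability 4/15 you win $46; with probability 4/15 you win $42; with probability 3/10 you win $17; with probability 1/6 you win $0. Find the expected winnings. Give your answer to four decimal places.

28.5667

E[payout] = 46·4/15 + 42·4/15 + 17·3/10 + 0·1/6
 = 184/15 + 56/5 + 51/10 + 0
 = 857/30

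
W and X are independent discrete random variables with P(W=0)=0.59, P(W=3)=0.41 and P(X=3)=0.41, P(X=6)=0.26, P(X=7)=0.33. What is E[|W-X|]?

3.87

E[|W-X|] = Σ_w Σ_x |w-x| · P(W=w)P(X=x)
 = 3·0.2419 + 6·0.1534 + 7·0.1947 + 0·0.1681 + 3·0.1066 + 4·0.1353
 = 0.7257 + 0.9204 + 1.3629 + 0 + 0.3198 + 0.5412
 = 3.87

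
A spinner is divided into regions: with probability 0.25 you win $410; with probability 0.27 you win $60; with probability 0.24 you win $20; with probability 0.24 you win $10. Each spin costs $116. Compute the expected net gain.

E[payout] = 410·0.25 + 60·0.27 + 20·0.24 + 10·0.24
 = 102.5 + 16.2 + 4.8 + 2.4
 = 125.9
Net = 125.9 - 116 = 9.9

9.9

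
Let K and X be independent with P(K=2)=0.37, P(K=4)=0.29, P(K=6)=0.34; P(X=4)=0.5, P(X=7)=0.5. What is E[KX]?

E[KX] = Σ_k Σ_x kx · P(K=k)P(X=x)
 = 8·0.185 + 14·0.185 + 16·0.145 + 28·0.145 + 24·0.17 + 42·0.17
 = 1.48 + 2.59 + 2.32 + 4.06 + 4.08 + 7.14
 = 21.67

21.67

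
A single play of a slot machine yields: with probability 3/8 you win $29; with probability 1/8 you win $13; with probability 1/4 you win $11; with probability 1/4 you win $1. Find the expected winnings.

15.5

E[payout] = 29·3/8 + 13·1/8 + 11·1/4 + 1·1/4
 = 87/8 + 13/8 + 11/4 + 1/4
 = 31/2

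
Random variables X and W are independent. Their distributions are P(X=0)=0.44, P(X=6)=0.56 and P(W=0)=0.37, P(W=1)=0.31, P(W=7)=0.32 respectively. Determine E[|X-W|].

3.4124

E[|X-W|] = Σ_x Σ_w |x-w| · P(X=x)P(W=w)
 = 0·0.1628 + 1·0.1364 + 7·0.1408 + 6·0.2072 + 5·0.1736 + 1·0.1792
 = 0 + 0.1364 + 0.9856 + 1.2432 + 0.868 + 0.1792
 = 3.4124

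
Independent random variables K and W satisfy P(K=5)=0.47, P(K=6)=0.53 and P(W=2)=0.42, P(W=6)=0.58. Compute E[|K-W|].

1.7552

E[|K-W|] = Σ_k Σ_w |k-w| · P(K=k)P(W=w)
 = 3·0.1974 + 1·0.2726 + 4·0.2226 + 0·0.3074
 = 0.5922 + 0.2726 + 0.8904 + 0
 = 1.7552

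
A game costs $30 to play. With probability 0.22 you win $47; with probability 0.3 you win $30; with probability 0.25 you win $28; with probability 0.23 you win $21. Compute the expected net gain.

E[payout] = 47·0.22 + 30·0.3 + 28·0.25 + 21·0.23
 = 10.34 + 9 + 7 + 4.83
 = 31.17
Net = 31.17 - 30 = 1.17

1.17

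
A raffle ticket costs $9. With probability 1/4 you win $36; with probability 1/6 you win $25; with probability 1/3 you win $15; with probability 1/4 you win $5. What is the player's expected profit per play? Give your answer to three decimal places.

10.417

E[payout] = 36·1/4 + 25·1/6 + 15·1/3 + 5·1/4
 = 9 + 25/6 + 5 + 5/4
 = 233/12
Net = 233/12 - 9 = 125/12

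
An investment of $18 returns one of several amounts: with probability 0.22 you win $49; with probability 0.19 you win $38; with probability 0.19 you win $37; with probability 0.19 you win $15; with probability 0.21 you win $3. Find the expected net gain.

10.51

E[payout] = 49·0.22 + 38·0.19 + 37·0.19 + 15·0.19 + 3·0.21
 = 10.78 + 7.22 + 7.03 + 2.85 + 0.63
 = 28.51
Net = 28.51 - 18 = 10.51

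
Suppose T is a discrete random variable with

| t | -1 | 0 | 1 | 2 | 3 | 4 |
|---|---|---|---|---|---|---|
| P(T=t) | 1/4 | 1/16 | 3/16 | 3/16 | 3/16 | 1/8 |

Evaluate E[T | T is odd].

P(T is odd) = 1/4 + 3/16 + 3/16 = 5/8.
E[T | T is odd] = [(-1)·1/4 + 1·3/16 + 3·3/16] / (5/8)
 = 1/2 / (5/8)
 = 4/5

0.8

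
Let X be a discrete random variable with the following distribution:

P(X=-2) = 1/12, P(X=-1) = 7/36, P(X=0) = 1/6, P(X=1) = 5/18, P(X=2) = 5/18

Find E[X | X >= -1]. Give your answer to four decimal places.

0.6970

P(X >= -1) = 7/36 + 1/6 + 5/18 + 5/18 = 11/12.
E[X | X >= -1] = [(-1)·7/36 + 0·1/6 + 1·5/18 + 2·5/18] / (11/12)
 = 23/36 / (11/12)
 = 23/33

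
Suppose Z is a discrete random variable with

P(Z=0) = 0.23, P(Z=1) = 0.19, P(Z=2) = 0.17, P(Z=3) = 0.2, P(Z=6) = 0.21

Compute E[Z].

E[Z] = Σ z·P(Z=z)
 = 0·0.23 + 1·0.19 + 2·0.17 + 3·0.2 + 6·0.21
 = 0 + 0.19 + 0.34 + 0.6 + 1.26
 = 2.39

2.39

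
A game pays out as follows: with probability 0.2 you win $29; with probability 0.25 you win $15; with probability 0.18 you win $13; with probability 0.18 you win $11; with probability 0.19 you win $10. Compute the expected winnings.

E[payout] = 29·0.2 + 15·0.25 + 13·0.18 + 11·0.18 + 10·0.19
 = 5.8 + 3.75 + 2.34 + 1.98 + 1.9
 = 15.77

15.77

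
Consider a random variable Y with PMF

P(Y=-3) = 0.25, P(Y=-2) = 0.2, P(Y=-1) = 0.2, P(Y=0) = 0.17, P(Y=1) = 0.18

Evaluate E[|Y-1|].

2.17

E[|Y-1|] = Σ |y-1|·P(Y=y)
 = 4·0.25 + 3·0.2 + 2·0.2 + 1·0.17 + 0·0.18
 = 1 + 0.6 + 0.4 + 0.17 + 0
 = 2.17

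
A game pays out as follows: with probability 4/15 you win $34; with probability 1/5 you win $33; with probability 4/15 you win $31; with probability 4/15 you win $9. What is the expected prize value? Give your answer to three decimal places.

E[payout] = 34·4/15 + 33·1/5 + 31·4/15 + 9·4/15
 = 136/15 + 33/5 + 124/15 + 12/5
 = 79/3

26.333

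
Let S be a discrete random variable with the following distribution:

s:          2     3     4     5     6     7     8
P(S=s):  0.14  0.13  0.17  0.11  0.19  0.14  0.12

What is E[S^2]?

28.58

E[S^2] = Σ s^2·P(S=s)
 = 4·0.14 + 9·0.13 + 16·0.17 + 25·0.11 + 36·0.19 + 49·0.14 + 64·0.12
 = 0.56 + 1.17 + 2.72 + 2.75 + 6.84 + 6.86 + 7.68
 = 28.58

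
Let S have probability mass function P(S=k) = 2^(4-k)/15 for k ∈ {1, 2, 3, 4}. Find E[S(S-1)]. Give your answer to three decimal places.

E[S(S-1)] = Σ s(s-1)·P(S=s)
 = 0·8/15 + 2·4/15 + 6·2/15 + 12·1/15
 = 0 + 8/15 + 4/5 + 4/5
 = 32/15

2.133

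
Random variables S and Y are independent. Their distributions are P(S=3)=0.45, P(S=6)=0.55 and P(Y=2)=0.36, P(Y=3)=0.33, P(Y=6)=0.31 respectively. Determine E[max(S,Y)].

E[max(S,Y)] = Σ_s Σ_y max(s,y) · P(S=s)P(Y=y)
 = 3·0.162 + 3·0.1485 + 6·0.1395 + 6·0.198 + 6·0.1815 + 6·0.1705
 = 0.486 + 0.4455 + 0.837 + 1.188 + 1.089 + 1.023
 = 5.0685

5.0685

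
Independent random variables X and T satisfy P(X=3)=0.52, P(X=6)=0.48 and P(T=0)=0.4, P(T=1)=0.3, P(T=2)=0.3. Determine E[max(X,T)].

E[max(X,T)] = Σ_x Σ_t max(x,t) · P(X=x)P(T=t)
 = 3·0.208 + 3·0.156 + 3·0.156 + 6·0.192 + 6·0.144 + 6·0.144
 = 0.624 + 0.468 + 0.468 + 1.152 + 0.864 + 0.864
 = 4.44

4.44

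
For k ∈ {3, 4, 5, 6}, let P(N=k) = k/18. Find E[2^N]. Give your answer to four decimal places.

E[2^N] = Σ 2^n·P(N=n)
 = 8·1/6 + 16·2/9 + 32·5/18 + 64·1/3
 = 4/3 + 32/9 + 80/9 + 64/3
 = 316/9

35.1111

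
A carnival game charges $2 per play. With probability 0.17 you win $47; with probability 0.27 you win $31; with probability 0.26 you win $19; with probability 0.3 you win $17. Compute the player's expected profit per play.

E[payout] = 47·0.17 + 31·0.27 + 19·0.26 + 17·0.3
 = 7.99 + 8.37 + 4.94 + 5.1
 = 26.4
Net = 26.4 - 2 = 24.4

24.4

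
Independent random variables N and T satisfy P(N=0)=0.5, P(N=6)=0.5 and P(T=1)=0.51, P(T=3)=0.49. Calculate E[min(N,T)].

0.99

E[min(N,T)] = Σ_n Σ_t min(n,t) · P(N=n)P(T=t)
 = 0·0.255 + 0·0.245 + 1·0.255 + 3·0.245
 = 0 + 0 + 0.255 + 0.735
 = 0.99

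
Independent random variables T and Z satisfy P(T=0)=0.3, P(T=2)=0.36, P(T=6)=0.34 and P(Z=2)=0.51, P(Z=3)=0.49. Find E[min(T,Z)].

E[min(T,Z)] = Σ_t Σ_z min(t,z) · P(T=t)P(Z=z)
 = 0·0.153 + 0·0.147 + 2·0.1836 + 2·0.1764 + 2·0.1734 + 3·0.1666
 = 0 + 0 + 0.3672 + 0.3528 + 0.3468 + 0.4998
 = 1.5666

1.5666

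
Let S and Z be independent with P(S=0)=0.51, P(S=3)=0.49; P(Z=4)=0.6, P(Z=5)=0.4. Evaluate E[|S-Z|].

2.93

E[|S-Z|] = Σ_s Σ_z |s-z| · P(S=s)P(Z=z)
 = 4·0.306 + 5·0.204 + 1·0.294 + 2·0.196
 = 1.224 + 1.02 + 0.294 + 0.392
 = 2.93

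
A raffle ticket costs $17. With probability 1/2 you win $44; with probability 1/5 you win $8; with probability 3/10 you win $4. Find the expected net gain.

E[payout] = 44·1/2 + 8·1/5 + 4·3/10
 = 22 + 8/5 + 6/5
 = 124/5
Net = 124/5 - 17 = 39/5

7.8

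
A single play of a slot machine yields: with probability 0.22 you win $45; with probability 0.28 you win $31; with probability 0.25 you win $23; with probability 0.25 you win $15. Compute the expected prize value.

28.08

E[payout] = 45·0.22 + 31·0.28 + 23·0.25 + 15·0.25
 = 9.9 + 8.68 + 5.75 + 3.75
 = 28.08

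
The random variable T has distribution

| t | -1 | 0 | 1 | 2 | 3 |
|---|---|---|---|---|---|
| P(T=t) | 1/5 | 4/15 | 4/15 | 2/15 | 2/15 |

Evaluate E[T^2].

E[T^2] = Σ t^2·P(T=t)
 = 1·1/5 + 0·4/15 + 1·4/15 + 4·2/15 + 9·2/15
 = 1/5 + 0 + 4/15 + 8/15 + 6/5
 = 11/5

2.2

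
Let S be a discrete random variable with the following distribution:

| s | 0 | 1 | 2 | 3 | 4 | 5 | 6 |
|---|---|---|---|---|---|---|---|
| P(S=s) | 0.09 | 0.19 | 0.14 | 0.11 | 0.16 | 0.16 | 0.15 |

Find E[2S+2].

8.28

E[2S+2] = Σ (2s+2)·P(S=s)
 = 2·0.09 + 4·0.19 + 6·0.14 + 8·0.11 + 10·0.16 + 12·0.16 + 14·0.15
 = 0.18 + 0.76 + 0.84 + 0.88 + 1.6 + 1.92 + 2.1
 = 8.28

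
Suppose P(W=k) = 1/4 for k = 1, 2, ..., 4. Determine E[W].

E[W] = Σ w·P(W=w)
 = 1·1/4 + 2·1/4 + 3·1/4 + 4·1/4
 = 1/4 + 1/2 + 3/4 + 1
 = 5/2

2.5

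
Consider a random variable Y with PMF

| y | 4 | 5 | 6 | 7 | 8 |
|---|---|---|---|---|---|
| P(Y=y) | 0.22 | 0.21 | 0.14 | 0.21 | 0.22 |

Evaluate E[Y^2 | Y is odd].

P(Y is odd) = 0.21 + 0.21 = 0.42.
E[Y^2 | Y is odd] = [25·0.21 + 49·0.21] / 0.42
 = 15.54 / 0.42
 = 37

37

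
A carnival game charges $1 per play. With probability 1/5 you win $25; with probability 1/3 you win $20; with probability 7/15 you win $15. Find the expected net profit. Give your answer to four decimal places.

E[payout] = 25·1/5 + 20·1/3 + 15·7/15
 = 5 + 20/3 + 7
 = 56/3
Net = 56/3 - 1 = 53/3

17.6667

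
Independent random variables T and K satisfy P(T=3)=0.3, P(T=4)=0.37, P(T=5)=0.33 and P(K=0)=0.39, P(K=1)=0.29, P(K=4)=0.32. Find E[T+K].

E[T+K] = Σ_t Σ_k (t+k) · P(T=t)P(K=k)
 = 3·0.117 + 4·0.087 + 7·0.096 + 4·0.1443 + 5·0.1073 + 8·0.1184 + 5·0.1287 + 6·0.0957 + 9·0.1056
 = 0.351 + 0.348 + 0.672 + 0.5772 + 0.5365 + 0.9472 + 0.6435 + 0.5742 + 0.9504
 = 5.6

5.6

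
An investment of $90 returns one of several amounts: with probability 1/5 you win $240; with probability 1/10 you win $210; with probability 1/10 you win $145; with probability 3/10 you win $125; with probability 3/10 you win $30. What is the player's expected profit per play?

E[payout] = 240·1/5 + 210·1/10 + 145·1/10 + 125·3/10 + 30·3/10
 = 48 + 21 + 29/2 + 75/2 + 9
 = 130
Net = 130 - 90 = 40

40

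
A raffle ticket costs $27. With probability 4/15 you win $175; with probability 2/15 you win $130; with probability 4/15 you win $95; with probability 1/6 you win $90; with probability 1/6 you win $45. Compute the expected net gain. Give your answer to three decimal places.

84.833

E[payout] = 175·4/15 + 130·2/15 + 95·4/15 + 90·1/6 + 45·1/6
 = 140/3 + 52/3 + 76/3 + 15 + 15/2
 = 671/6
Net = 671/6 - 27 = 509/6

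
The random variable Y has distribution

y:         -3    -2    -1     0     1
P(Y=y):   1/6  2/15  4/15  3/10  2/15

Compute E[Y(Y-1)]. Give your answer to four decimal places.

3.3333

E[Y(Y-1)] = Σ y(y-1)·P(Y=y)
 = 12·1/6 + 6·2/15 + 2·4/15 + 0·3/10 + 0·2/15
 = 2 + 4/5 + 8/15 + 0 + 0
 = 10/3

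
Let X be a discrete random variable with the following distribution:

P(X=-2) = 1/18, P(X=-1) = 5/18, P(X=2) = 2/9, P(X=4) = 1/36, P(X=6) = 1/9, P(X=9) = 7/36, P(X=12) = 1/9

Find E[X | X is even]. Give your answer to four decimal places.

P(X is even) = 1/18 + 2/9 + 1/36 + 1/9 + 1/9 = 19/36.
E[X | X is even] = [(-2)·1/18 + 2·2/9 + 4·1/36 + 6·1/9 + 12·1/9] / (19/36)
 = 22/9 / (19/36)
 = 88/19

4.6316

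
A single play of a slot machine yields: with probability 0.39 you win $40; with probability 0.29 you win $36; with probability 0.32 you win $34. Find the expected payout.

E[payout] = 40·0.39 + 36·0.29 + 34·0.32
 = 15.6 + 10.44 + 10.88
 = 36.92

36.92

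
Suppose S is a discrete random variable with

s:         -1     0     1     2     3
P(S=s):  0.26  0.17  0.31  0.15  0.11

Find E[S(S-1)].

1.48

E[S(S-1)] = Σ s(s-1)·P(S=s)
 = 2·0.26 + 0·0.17 + 0·0.31 + 2·0.15 + 6·0.11
 = 0.52 + 0 + 0 + 0.3 + 0.66
 = 1.48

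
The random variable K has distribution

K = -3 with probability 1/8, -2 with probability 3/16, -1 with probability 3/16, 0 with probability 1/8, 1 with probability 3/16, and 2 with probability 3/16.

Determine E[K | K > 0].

1.5

P(K > 0) = 3/16 + 3/16 = 3/8.
E[K | K > 0] = [1·3/16 + 2·3/16] / (3/8)
 = 9/16 / (3/8)
 = 3/2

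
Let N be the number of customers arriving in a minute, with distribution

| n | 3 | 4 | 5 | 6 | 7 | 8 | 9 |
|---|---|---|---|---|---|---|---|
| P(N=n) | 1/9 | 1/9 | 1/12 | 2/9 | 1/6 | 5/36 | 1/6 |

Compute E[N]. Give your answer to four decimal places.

E[N] = Σ n·P(N=n)
 = 3·1/9 + 4·1/9 + 5·1/12 + 6·2/9 + 7·1/6 + 8·5/36 + 9·1/6
 = 1/3 + 4/9 + 5/12 + 4/3 + 7/6 + 10/9 + 3/2
 = 227/36

6.3056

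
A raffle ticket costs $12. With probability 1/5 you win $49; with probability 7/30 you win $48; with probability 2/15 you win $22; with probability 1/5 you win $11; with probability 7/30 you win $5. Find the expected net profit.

15.3

E[payout] = 49·1/5 + 48·7/30 + 22·2/15 + 11·1/5 + 5·7/30
 = 49/5 + 56/5 + 44/15 + 11/5 + 7/6
 = 273/10
Net = 273/10 - 12 = 153/10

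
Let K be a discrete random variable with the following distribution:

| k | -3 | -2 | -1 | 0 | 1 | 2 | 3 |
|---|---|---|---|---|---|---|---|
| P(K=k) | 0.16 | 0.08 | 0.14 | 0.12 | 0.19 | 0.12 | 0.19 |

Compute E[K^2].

4.28

E[K^2] = Σ k^2·P(K=k)
 = 9·0.16 + 4·0.08 + 1·0.14 + 0·0.12 + 1·0.19 + 4·0.12 + 9·0.19
 = 1.44 + 0.32 + 0.14 + 0 + 0.19 + 0.48 + 1.71
 = 4.28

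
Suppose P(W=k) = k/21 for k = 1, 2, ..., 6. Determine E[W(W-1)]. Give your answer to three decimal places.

E[W(W-1)] = Σ w(w-1)·P(W=w)
 = 0·1/21 + 2·2/21 + 6·1/7 + 12·4/21 + 20·5/21 + 30·2/7
 = 0 + 4/21 + 6/7 + 16/7 + 100/21 + 60/7
 = 50/3

16.667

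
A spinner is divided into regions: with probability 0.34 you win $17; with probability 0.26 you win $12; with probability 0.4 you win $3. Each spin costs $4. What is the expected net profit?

E[payout] = 17·0.34 + 12·0.26 + 3·0.4
 = 5.78 + 3.12 + 1.2
 = 10.1
Net = 10.1 - 4 = 6.1

6.1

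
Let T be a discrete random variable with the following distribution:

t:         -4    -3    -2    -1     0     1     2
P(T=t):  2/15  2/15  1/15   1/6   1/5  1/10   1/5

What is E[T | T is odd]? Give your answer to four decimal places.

-1.1667

P(T is odd) = 2/15 + 1/6 + 1/10 = 2/5.
E[T | T is odd] = [(-3)·2/15 + (-1)·1/6 + 1·1/10] / (2/5)
 = -7/15 / (2/5)
 = -7/6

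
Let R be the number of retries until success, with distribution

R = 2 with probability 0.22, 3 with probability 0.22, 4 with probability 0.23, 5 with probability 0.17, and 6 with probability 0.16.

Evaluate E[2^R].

E[2^R] = Σ 2^r·P(R=r)
 = 4·0.22 + 8·0.22 + 16·0.23 + 32·0.17 + 64·0.16
 = 0.88 + 1.76 + 3.68 + 5.44 + 10.24
 = 22

22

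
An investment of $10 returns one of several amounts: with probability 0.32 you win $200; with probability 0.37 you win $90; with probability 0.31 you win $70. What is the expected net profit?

E[payout] = 200·0.32 + 90·0.37 + 70·0.31
 = 64 + 33.3 + 21.7
 = 119
Net = 119 - 10 = 109

109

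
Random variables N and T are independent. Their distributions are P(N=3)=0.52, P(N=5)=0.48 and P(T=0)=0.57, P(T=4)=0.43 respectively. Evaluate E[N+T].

5.68

E[N+T] = Σ_n Σ_t (n+t) · P(N=n)P(T=t)
 = 3·0.2964 + 7·0.2236 + 5·0.2736 + 9·0.2064
 = 0.8892 + 1.5652 + 1.368 + 1.8576
 = 5.68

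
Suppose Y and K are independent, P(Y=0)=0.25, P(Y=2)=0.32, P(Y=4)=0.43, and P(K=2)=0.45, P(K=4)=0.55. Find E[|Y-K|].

1.514

E[|Y-K|] = Σ_y Σ_k |y-k| · P(Y=y)P(K=k)
 = 2·0.1125 + 4·0.1375 + 0·0.144 + 2·0.176 + 2·0.1935 + 0·0.2365
 = 0.225 + 0.55 + 0 + 0.352 + 0.387 + 0
 = 1.514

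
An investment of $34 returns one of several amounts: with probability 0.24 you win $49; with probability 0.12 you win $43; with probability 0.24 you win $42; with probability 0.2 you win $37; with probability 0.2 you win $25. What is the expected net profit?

E[payout] = 49·0.24 + 43·0.12 + 42·0.24 + 37·0.2 + 25·0.2
 = 11.76 + 5.16 + 10.08 + 7.4 + 5
 = 39.4
Net = 39.4 - 34 = 5.4

5.4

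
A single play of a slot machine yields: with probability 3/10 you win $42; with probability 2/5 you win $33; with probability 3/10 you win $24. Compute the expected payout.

E[payout] = 42·3/10 + 33·2/5 + 24·3/10
 = 63/5 + 66/5 + 36/5
 = 33

33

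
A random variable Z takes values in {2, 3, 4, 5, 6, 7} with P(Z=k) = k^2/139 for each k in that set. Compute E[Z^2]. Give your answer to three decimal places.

E[Z^2] = Σ z^2·P(Z=z)
 = 4·4/139 + 9·9/139 + 16·16/139 + 25·25/139 + 36·36/139 + 49·49/139
 = 16/139 + 81/139 + 256/139 + 625/139 + 1296/139 + 2401/139
 = 4675/139

33.633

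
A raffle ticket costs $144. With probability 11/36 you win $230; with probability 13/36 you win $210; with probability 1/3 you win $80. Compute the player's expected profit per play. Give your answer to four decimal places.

28.7778

E[payout] = 230·11/36 + 210·13/36 + 80·1/3
 = 1265/18 + 455/6 + 80/3
 = 1555/9
Net = 1555/9 - 144 = 259/9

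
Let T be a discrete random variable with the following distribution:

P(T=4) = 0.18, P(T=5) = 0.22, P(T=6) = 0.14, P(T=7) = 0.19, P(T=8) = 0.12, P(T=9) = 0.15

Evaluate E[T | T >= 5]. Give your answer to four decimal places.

6.8049

P(T >= 5) = 0.22 + 0.14 + 0.19 + 0.12 + 0.15 = 0.82.
E[T | T >= 5] = [5·0.22 + 6·0.14 + 7·0.19 + 8·0.12 + 9·0.15] / 0.82
 = 5.58 / 0.82
 = 279/41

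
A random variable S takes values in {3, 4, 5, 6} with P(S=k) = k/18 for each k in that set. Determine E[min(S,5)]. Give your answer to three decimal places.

4.444

E[min(S,5)] = Σ min(s,5)·P(S=s)
 = 3·1/6 + 4·2/9 + 5·5/18 + 5·1/3
 = 1/2 + 8/9 + 25/18 + 5/3
 = 40/9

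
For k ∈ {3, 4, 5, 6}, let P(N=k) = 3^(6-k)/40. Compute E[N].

3.45

E[N] = Σ n·P(N=n)
 = 3·27/40 + 4·9/40 + 5·3/40 + 6·1/40
 = 81/40 + 9/10 + 3/8 + 3/20
 = 69/20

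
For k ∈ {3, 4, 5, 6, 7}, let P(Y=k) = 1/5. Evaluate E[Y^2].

E[Y^2] = Σ y^2·P(Y=y)
 = 9·1/5 + 16·1/5 + 25·1/5 + 36·1/5 + 49·1/5
 = 9/5 + 16/5 + 5 + 36/5 + 49/5
 = 27

27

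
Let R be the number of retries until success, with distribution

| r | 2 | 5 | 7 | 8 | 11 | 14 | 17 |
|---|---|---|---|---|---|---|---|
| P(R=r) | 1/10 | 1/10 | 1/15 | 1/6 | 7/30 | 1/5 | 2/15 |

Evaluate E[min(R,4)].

E[min(R,4)] = Σ min(r,4)·P(R=r)
 = 2·1/10 + 4·1/10 + 4·1/15 + 4·1/6 + 4·7/30 + 4·1/5 + 4·2/15
 = 1/5 + 2/5 + 4/15 + 2/3 + 14/15 + 4/5 + 8/15
 = 19/5

3.8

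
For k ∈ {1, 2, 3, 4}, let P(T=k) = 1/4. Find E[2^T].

7.5

E[2^T] = Σ 2^t·P(T=t)
 = 2·1/4 + 4·1/4 + 8·1/4 + 16·1/4
 = 1/2 + 1 + 2 + 4
 = 15/2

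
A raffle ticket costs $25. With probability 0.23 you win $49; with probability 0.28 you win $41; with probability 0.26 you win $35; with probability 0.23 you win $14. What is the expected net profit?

10.07

E[payout] = 49·0.23 + 41·0.28 + 35·0.26 + 14·0.23
 = 11.27 + 11.48 + 9.1 + 3.22
 = 35.07
Net = 35.07 - 25 = 10.07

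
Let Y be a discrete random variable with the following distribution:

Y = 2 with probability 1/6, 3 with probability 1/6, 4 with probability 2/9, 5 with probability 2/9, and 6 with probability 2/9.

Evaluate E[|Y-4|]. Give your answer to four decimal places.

E[|Y-4|] = Σ |y-4|·P(Y=y)
 = 2·1/6 + 1·1/6 + 0·2/9 + 1·2/9 + 2·2/9
 = 1/3 + 1/6 + 0 + 2/9 + 4/9
 = 7/6

1.1667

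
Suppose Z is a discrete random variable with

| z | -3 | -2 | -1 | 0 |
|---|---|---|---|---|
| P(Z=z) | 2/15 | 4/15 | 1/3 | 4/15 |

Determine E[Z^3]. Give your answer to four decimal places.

-6.0667

E[Z^3] = Σ z^3·P(Z=z)
 = (-27)·2/15 + (-8)·4/15 + (-1)·1/3 + 0·4/15
 = (-18/5) + (-32/15) + (-1/3) + 0
 = -91/15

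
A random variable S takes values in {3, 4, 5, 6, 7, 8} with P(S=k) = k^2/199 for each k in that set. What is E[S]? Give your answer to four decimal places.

E[S] = Σ s·P(S=s)
 = 3·9/199 + 4·16/199 + 5·25/199 + 6·36/199 + 7·49/199 + 8·64/199
 = 27/199 + 64/199 + 125/199 + 216/199 + 343/199 + 512/199
 = 1287/199

6.4673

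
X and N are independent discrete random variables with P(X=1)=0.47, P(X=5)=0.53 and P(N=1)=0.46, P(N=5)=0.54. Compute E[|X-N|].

1.9904

E[|X-N|] = Σ_x Σ_n |x-n| · P(X=x)P(N=n)
 = 0·0.2162 + 4·0.2538 + 4·0.2438 + 0·0.2862
 = 0 + 1.0152 + 0.9752 + 0
 = 1.9904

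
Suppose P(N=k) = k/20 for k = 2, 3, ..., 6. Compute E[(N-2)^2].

8

E[(N-2)^2] = Σ (n-2)^2·P(N=n)
 = 0·1/10 + 1·3/20 + 4·1/5 + 9·1/4 + 16·3/10
 = 0 + 3/20 + 4/5 + 9/4 + 24/5
 = 8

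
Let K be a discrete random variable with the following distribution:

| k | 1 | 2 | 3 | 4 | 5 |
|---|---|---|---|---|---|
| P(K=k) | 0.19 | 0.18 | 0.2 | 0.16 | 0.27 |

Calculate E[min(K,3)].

E[min(K,3)] = Σ min(k,3)·P(K=k)
 = 1·0.19 + 2·0.18 + 3·0.2 + 3·0.16 + 3·0.27
 = 0.19 + 0.36 + 0.6 + 0.48 + 0.81
 = 2.44

2.44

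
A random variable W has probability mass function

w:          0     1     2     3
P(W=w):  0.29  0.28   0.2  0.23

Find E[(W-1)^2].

1.41

E[(W-1)^2] = Σ (w-1)^2·P(W=w)
 = 1·0.29 + 0·0.28 + 1·0.2 + 4·0.23
 = 0.29 + 0 + 0.2 + 0.92
 = 1.41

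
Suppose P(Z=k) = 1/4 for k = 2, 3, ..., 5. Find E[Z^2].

13.5

E[Z^2] = Σ z^2·P(Z=z)
 = 4·1/4 + 9·1/4 + 16·1/4 + 25·1/4
 = 1 + 9/4 + 4 + 25/4
 = 27/2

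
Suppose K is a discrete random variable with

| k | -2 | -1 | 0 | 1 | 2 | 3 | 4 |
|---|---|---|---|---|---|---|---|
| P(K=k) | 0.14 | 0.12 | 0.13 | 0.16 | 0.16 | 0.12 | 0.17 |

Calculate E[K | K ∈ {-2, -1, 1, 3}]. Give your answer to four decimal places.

P(K ∈ {-2, -1, 1, 3}) = 0.14 + 0.12 + 0.16 + 0.12 = 0.54.
E[K | K ∈ {-2, -1, 1, 3}] = [(-2)·0.14 + (-1)·0.12 + 1·0.16 + 3·0.12] / 0.54
 = 0.12 / 0.54
 = 2/9

0.2222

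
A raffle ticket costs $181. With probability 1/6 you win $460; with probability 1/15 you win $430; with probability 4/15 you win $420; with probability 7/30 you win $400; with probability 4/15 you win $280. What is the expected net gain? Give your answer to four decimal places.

204.3333

E[payout] = 460·1/6 + 430·1/15 + 420·4/15 + 400·7/30 + 280·4/15
 = 230/3 + 86/3 + 112 + 280/3 + 224/3
 = 1156/3
Net = 1156/3 - 181 = 613/3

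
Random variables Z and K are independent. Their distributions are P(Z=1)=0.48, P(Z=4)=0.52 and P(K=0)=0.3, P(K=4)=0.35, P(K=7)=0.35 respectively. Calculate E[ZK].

9.856

E[ZK] = Σ_z Σ_k zk · P(Z=z)P(K=k)
 = 0·0.144 + 4·0.168 + 7·0.168 + 0·0.156 + 16·0.182 + 28·0.182
 = 0 + 0.672 + 1.176 + 0 + 2.912 + 5.096
 = 9.856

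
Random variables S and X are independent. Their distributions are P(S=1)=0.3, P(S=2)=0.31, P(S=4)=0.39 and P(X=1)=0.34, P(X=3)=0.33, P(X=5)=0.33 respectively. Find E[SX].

E[SX] = Σ_s Σ_x sx · P(S=s)P(X=x)
 = 1·0.102 + 3·0.099 + 5·0.099 + 2·0.1054 + 6·0.1023 + 10·0.1023 + 4·0.1326 + 12·0.1287 + 20·0.1287
 = 0.102 + 0.297 + 0.495 + 0.2108 + 0.6138 + 1.023 + 0.5304 + 1.5444 + 2.574
 = 7.3904

7.3904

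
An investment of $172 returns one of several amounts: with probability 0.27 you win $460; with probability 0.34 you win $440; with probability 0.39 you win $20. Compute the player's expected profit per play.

109.6

E[payout] = 460·0.27 + 440·0.34 + 20·0.39
 = 124.2 + 149.6 + 7.8
 = 281.6
Net = 281.6 - 172 = 109.6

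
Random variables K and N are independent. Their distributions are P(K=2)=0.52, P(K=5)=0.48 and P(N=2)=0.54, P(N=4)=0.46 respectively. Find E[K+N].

6.36

E[K+N] = Σ_k Σ_n (k+n) · P(K=k)P(N=n)
 = 4·0.2808 + 6·0.2392 + 7·0.2592 + 9·0.2208
 = 1.1232 + 1.4352 + 1.8144 + 1.9872
 = 6.36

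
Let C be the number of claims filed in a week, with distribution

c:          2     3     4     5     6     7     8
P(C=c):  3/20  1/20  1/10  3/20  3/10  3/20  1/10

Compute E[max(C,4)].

5.6

E[max(C,4)] = Σ max(c,4)·P(C=c)
 = 4·3/20 + 4·1/20 + 4·1/10 + 5·3/20 + 6·3/10 + 7·3/20 + 8·1/10
 = 3/5 + 1/5 + 2/5 + 3/4 + 9/5 + 21/20 + 4/5
 = 28/5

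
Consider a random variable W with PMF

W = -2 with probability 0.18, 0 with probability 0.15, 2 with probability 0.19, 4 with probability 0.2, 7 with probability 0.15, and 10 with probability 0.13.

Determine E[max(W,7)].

7.39

E[max(W,7)] = Σ max(w,7)·P(W=w)
 = 7·0.18 + 7·0.15 + 7·0.19 + 7·0.2 + 7·0.15 + 10·0.13
 = 1.26 + 1.05 + 1.33 + 1.4 + 1.05 + 1.3
 = 7.39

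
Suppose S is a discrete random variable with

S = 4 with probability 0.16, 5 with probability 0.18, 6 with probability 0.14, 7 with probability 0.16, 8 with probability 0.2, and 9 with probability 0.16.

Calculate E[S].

6.54

E[S] = Σ s·P(S=s)
 = 4·0.16 + 5·0.18 + 6·0.14 + 7·0.16 + 8·0.2 + 9·0.16
 = 0.64 + 0.9 + 0.84 + 1.12 + 1.6 + 1.44
 = 6.54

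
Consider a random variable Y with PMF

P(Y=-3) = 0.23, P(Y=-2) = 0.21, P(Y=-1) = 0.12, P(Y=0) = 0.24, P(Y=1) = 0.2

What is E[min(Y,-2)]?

-2.23

E[min(Y,-2)] = Σ min(y,-2)·P(Y=y)
 = (-3)·0.23 + (-2)·0.21 + (-2)·0.12 + (-2)·0.24 + (-2)·0.2
 = (-0.69) + (-0.42) + (-0.24) + (-0.48) + (-0.4)
 = -2.23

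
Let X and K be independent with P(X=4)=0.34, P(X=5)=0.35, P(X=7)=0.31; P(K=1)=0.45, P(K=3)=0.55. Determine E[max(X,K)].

E[max(X,K)] = Σ_x Σ_k max(x,k) · P(X=x)P(K=k)
 = 4·0.153 + 4·0.187 + 5·0.1575 + 5·0.1925 + 7·0.1395 + 7·0.1705
 = 0.612 + 0.748 + 0.7875 + 0.9625 + 0.9765 + 1.1935
 = 5.28

5.28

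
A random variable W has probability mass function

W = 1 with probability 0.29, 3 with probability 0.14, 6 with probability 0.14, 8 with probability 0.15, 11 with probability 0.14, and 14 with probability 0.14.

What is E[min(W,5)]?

3.56

E[min(W,5)] = Σ min(w,5)·P(W=w)
 = 1·0.29 + 3·0.14 + 5·0.14 + 5·0.15 + 5·0.14 + 5·0.14
 = 0.29 + 0.42 + 0.7 + 0.75 + 0.7 + 0.7
 = 3.56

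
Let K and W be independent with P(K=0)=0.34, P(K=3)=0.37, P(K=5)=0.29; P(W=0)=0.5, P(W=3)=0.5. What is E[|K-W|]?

E[|K-W|] = Σ_k Σ_w |k-w| · P(K=k)P(W=w)
 = 0·0.17 + 3·0.17 + 3·0.185 + 0·0.185 + 5·0.145 + 2·0.145
 = 0 + 0.51 + 0.555 + 0 + 0.725 + 0.29
 = 2.08

2.08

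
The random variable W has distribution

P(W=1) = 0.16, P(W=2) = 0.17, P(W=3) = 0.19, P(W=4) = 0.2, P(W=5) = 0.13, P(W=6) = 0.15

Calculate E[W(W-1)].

E[W(W-1)] = Σ w(w-1)·P(W=w)
 = 0·0.16 + 2·0.17 + 6·0.19 + 12·0.2 + 20·0.13 + 30·0.15
 = 0 + 0.34 + 1.14 + 2.4 + 2.6 + 4.5
 = 10.98

10.98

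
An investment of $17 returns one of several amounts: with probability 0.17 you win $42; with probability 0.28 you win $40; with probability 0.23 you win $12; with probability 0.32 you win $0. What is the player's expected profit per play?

4.1

E[payout] = 42·0.17 + 40·0.28 + 12·0.23 + 0·0.32
 = 7.14 + 11.2 + 2.76 + 0
 = 21.1
Net = 21.1 - 17 = 4.1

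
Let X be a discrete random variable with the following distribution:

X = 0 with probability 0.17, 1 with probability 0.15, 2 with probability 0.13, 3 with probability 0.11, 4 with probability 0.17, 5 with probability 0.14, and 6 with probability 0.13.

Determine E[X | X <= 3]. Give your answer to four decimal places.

P(X <= 3) = 0.17 + 0.15 + 0.13 + 0.11 = 0.56.
E[X | X <= 3] = [0·0.17 + 1·0.15 + 2·0.13 + 3·0.11] / 0.56
 = 0.74 / 0.56
 = 37/28

1.3214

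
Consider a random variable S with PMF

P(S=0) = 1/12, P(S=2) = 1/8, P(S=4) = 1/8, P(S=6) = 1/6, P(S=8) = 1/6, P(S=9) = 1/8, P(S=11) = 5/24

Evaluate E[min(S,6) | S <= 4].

P(S <= 4) = 1/12 + 1/8 + 1/8 = 1/3.
E[min(S,6) | S <= 4] = [0·1/12 + 2·1/8 + 4·1/8] / (1/3)
 = 3/4 / (1/3)
 = 9/4

2.25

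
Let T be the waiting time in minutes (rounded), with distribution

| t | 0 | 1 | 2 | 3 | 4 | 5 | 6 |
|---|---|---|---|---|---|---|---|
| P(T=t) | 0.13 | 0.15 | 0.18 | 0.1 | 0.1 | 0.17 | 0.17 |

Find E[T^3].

68.66

E[T^3] = Σ t^3·P(T=t)
 = 0·0.13 + 1·0.15 + 8·0.18 + 27·0.1 + 64·0.1 + 125·0.17 + 216·0.17
 = 0 + 0.15 + 1.44 + 2.7 + 6.4 + 21.25 + 36.72
 = 68.66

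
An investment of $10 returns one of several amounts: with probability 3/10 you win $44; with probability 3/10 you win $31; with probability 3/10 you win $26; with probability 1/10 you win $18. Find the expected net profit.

E[payout] = 44·3/10 + 31·3/10 + 26·3/10 + 18·1/10
 = 66/5 + 93/10 + 39/5 + 9/5
 = 321/10
Net = 321/10 - 10 = 221/10

22.1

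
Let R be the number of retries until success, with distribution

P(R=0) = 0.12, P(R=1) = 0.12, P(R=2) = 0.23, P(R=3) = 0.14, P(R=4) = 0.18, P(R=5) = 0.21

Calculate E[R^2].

10.43

E[R^2] = Σ r^2·P(R=r)
 = 0·0.12 + 1·0.12 + 4·0.23 + 9·0.14 + 16·0.18 + 25·0.21
 = 0 + 0.12 + 0.92 + 1.26 + 2.88 + 5.25
 = 10.43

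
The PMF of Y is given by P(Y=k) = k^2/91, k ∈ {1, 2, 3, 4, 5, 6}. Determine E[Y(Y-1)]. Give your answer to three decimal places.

E[Y(Y-1)] = Σ y(y-1)·P(Y=y)
 = 0·1/91 + 2·4/91 + 6·9/91 + 12·16/91 + 20·25/91 + 30·36/91
 = 0 + 8/91 + 54/91 + 192/91 + 500/91 + 1080/91
 = 262/13

20.154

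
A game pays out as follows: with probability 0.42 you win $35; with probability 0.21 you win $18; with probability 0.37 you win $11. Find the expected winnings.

E[payout] = 35·0.42 + 18·0.21 + 11·0.37
 = 14.7 + 3.78 + 4.07
 = 22.55

22.55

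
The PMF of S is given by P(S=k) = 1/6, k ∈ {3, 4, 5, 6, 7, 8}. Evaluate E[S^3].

E[S^3] = Σ s^3·P(S=s)
 = 27·1/6 + 64·1/6 + 125·1/6 + 216·1/6 + 343·1/6 + 512·1/6
 = 9/2 + 32/3 + 125/6 + 36 + 343/6 + 256/3
 = 429/2

214.5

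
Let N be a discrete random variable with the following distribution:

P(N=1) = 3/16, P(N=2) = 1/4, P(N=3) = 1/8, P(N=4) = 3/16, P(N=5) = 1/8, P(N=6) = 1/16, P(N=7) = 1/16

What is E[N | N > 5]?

P(N > 5) = 1/16 + 1/16 = 1/8.
E[N | N > 5] = [6·1/16 + 7·1/16] / (1/8)
 = 13/16 / (1/8)
 = 13/2

6.5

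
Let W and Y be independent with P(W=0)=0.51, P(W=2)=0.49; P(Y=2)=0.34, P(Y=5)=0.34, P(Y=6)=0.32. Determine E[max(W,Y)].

4.3

E[max(W,Y)] = Σ_w Σ_y max(w,y) · P(W=w)P(Y=y)
 = 2·0.1734 + 5·0.1734 + 6·0.1632 + 2·0.1666 + 5·0.1666 + 6·0.1568
 = 0.3468 + 0.867 + 0.9792 + 0.3332 + 0.833 + 0.9408
 = 4.3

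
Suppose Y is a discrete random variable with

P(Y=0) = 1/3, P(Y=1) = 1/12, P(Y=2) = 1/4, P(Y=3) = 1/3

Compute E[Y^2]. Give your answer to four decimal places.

E[Y^2] = Σ y^2·P(Y=y)
 = 0·1/3 + 1·1/12 + 4·1/4 + 9·1/3
 = 0 + 1/12 + 1 + 3
 = 49/12

4.0833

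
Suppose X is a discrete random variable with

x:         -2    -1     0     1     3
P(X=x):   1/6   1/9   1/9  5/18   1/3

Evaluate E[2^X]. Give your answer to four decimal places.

3.4306

E[2^X] = Σ 2^x·P(X=x)
 = 1/4·1/6 + 1/2·1/9 + 1·1/9 + 2·5/18 + 8·1/3
 = 1/24 + 1/18 + 1/9 + 5/9 + 8/3
 = 247/72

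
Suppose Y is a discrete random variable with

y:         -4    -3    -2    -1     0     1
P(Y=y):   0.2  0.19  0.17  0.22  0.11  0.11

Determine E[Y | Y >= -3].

-1.275

P(Y >= -3) = 0.19 + 0.17 + 0.22 + 0.11 + 0.11 = 0.8.
E[Y | Y >= -3] = [(-3)·0.19 + (-2)·0.17 + (-1)·0.22 + 0·0.11 + 1·0.11] / 0.8
 = -1.02 / 0.8
 = -51/40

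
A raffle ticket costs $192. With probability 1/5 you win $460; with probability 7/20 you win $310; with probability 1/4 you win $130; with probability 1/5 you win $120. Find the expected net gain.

65

E[payout] = 460·1/5 + 310·7/20 + 130·1/4 + 120·1/5
 = 92 + 217/2 + 65/2 + 24
 = 257
Net = 257 - 192 = 65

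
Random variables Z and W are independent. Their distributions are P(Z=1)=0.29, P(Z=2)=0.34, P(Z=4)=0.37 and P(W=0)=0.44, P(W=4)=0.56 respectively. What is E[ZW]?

E[ZW] = Σ_z Σ_w zw · P(Z=z)P(W=w)
 = 0·0.1276 + 4·0.1624 + 0·0.1496 + 8·0.1904 + 0·0.1628 + 16·0.2072
 = 0 + 0.6496 + 0 + 1.5232 + 0 + 3.3152
 = 5.488

5.488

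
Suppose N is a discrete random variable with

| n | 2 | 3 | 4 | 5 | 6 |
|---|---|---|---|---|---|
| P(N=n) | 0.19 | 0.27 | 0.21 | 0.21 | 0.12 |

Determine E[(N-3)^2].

E[(N-3)^2] = Σ (n-3)^2·P(N=n)
 = 1·0.19 + 0·0.27 + 1·0.21 + 4·0.21 + 9·0.12
 = 0.19 + 0 + 0.21 + 0.84 + 1.08
 = 2.32

2.32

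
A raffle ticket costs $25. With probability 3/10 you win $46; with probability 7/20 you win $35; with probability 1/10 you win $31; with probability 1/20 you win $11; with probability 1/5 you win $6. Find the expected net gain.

5.9

E[payout] = 46·3/10 + 35·7/20 + 31·1/10 + 11·1/20 + 6·1/5
 = 69/5 + 49/4 + 31/10 + 11/20 + 6/5
 = 309/10
Net = 309/10 - 25 = 59/10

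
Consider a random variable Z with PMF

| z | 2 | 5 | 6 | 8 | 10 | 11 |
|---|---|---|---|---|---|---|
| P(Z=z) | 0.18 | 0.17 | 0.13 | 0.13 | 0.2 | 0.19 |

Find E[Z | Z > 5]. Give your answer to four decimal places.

9.0923

P(Z > 5) = 0.13 + 0.13 + 0.2 + 0.19 = 0.65.
E[Z | Z > 5] = [6·0.13 + 8·0.13 + 10·0.2 + 11·0.19] / 0.65
 = 5.91 / 0.65
 = 591/65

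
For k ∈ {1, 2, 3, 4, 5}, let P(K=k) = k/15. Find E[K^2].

15

E[K^2] = Σ k^2·P(K=k)
 = 1·1/15 + 4·2/15 + 9·1/5 + 16·4/15 + 25·1/3
 = 1/15 + 8/15 + 9/5 + 64/15 + 25/3
 = 15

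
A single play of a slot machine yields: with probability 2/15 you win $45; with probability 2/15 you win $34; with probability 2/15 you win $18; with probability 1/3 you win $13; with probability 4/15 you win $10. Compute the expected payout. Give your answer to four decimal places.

19.9333

E[payout] = 45·2/15 + 34·2/15 + 18·2/15 + 13·1/3 + 10·4/15
 = 6 + 68/15 + 12/5 + 13/3 + 8/3
 = 299/15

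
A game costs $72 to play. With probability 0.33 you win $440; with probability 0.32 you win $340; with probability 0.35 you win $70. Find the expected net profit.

206.5

E[payout] = 440·0.33 + 340·0.32 + 70·0.35
 = 145.2 + 108.8 + 24.5
 = 278.5
Net = 278.5 - 72 = 206.5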